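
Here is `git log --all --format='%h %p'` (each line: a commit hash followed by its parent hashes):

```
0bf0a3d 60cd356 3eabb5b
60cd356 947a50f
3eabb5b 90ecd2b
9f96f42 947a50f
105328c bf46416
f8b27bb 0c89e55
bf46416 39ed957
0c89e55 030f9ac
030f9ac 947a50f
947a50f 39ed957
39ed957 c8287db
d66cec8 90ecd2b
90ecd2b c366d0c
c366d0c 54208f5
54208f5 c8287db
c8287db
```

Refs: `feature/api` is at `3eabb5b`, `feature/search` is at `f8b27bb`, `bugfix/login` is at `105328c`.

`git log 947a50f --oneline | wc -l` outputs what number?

Walking parent pointers from 947a50f: reachable set = {39ed957, 947a50f, c8287db}.
That is 3 commits.

3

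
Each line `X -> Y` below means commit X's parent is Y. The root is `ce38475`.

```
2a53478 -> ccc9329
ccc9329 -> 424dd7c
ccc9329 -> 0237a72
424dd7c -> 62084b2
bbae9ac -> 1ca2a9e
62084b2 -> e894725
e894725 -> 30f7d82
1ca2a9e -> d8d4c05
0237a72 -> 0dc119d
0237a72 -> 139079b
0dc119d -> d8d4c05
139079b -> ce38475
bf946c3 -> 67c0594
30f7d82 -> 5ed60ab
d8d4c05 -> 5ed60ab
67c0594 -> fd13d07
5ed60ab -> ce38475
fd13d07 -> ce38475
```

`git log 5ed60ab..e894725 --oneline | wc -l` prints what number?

Reachable from e894725: {30f7d82, 5ed60ab, ce38475, e894725}.
Reachable from 5ed60ab: {5ed60ab, ce38475}.
In e894725's history but not 5ed60ab's: {30f7d82, e894725} — 2 commits.

2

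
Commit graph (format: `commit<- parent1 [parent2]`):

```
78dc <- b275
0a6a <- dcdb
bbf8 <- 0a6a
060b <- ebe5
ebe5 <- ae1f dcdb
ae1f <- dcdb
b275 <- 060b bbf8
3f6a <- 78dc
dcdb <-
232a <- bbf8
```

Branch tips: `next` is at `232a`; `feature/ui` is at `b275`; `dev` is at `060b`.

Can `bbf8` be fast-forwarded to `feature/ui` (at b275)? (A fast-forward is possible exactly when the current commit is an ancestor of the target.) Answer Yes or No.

A fast-forward from bbf8 to b275 is possible iff bbf8 is an ancestor of b275.
Ancestors of b275: {060b, 0a6a, ae1f, b275, bbf8, dcdb, ebe5}.
bbf8 is among them, so fast-forward is possible.

Yes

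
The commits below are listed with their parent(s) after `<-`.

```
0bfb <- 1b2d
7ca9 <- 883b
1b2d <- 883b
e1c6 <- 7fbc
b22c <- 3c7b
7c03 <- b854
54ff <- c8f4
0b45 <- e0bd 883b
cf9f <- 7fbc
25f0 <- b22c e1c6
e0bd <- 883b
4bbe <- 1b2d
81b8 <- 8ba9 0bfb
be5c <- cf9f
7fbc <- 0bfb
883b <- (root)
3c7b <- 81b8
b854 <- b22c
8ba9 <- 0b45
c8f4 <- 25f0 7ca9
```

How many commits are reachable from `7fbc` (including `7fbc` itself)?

4

Walking parent pointers from 7fbc: reachable set = {0bfb, 1b2d, 7fbc, 883b}.
That is 4 commits.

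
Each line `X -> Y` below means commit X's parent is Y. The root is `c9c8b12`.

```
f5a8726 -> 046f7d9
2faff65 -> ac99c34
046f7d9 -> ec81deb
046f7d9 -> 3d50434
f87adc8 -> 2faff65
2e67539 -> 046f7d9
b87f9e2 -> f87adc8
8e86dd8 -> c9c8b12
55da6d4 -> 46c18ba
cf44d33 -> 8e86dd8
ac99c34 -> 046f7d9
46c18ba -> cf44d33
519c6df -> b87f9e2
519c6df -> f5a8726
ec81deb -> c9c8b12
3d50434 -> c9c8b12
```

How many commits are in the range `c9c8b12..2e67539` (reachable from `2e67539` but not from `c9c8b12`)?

Reachable from 2e67539: {046f7d9, 2e67539, 3d50434, c9c8b12, ec81deb}.
Reachable from c9c8b12: {c9c8b12}.
In 2e67539's history but not c9c8b12's: {046f7d9, 2e67539, 3d50434, ec81deb} — 4 commits.

4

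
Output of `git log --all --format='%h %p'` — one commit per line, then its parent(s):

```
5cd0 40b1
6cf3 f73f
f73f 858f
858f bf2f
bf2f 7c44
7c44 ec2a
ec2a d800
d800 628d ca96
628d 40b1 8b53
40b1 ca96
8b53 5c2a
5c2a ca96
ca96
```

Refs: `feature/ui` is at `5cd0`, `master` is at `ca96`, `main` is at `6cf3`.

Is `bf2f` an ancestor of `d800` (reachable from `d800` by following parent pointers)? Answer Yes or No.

No

Ancestors of d800: {40b1, 5c2a, 628d, 8b53, ca96, d800}.
bf2f is not in that set, so it is not an ancestor of d800.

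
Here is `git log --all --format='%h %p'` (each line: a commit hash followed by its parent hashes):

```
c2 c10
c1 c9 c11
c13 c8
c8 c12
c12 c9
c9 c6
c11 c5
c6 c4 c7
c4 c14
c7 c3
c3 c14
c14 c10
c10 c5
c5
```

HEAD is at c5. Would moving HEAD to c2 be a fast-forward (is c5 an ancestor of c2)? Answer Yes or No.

Yes

A fast-forward from c5 to c2 is possible iff c5 is an ancestor of c2.
Ancestors of c2: {c10, c2, c5}.
c5 is among them, so fast-forward is possible.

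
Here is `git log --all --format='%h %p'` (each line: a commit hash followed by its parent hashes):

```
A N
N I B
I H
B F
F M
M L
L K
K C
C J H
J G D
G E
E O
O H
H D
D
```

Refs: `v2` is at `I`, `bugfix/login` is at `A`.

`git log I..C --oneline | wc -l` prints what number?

5

Reachable from C: {C, D, E, G, H, J, O}.
Reachable from I: {D, H, I}.
In C's history but not I's: {C, E, G, J, O} — 5 commits.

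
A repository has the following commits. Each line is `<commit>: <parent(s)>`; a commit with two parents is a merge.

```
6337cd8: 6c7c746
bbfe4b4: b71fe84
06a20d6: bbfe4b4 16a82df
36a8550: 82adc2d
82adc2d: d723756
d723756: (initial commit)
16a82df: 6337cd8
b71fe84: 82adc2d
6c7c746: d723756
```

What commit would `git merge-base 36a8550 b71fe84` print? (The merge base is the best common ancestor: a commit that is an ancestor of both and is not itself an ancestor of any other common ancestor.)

Ancestors of 36a8550: {36a8550, 82adc2d, d723756}.
Ancestors of b71fe84: {82adc2d, b71fe84, d723756}.
Common ancestors: {82adc2d, d723756}.
Among these, 82adc2d is not an ancestor of any other common ancestor — it is the merge base.

82adc2d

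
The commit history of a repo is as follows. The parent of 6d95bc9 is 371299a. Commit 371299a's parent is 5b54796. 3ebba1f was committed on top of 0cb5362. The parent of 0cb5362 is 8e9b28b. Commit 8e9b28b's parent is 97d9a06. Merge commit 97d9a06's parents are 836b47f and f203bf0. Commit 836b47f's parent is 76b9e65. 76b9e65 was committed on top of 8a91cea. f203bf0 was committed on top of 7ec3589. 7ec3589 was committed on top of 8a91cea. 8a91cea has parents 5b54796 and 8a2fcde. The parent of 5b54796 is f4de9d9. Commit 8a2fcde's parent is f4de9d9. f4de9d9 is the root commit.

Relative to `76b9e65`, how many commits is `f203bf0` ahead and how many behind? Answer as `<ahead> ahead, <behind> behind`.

2 ahead, 1 behind

Reachable from f203bf0: {5b54796, 7ec3589, 8a2fcde, 8a91cea, f203bf0, f4de9d9}.
Reachable from 76b9e65: {5b54796, 76b9e65, 8a2fcde, 8a91cea, f4de9d9}.
Only in f203bf0's history (ahead): {7ec3589, f203bf0} — 2.
Only in 76b9e65's history (behind): {76b9e65} — 1.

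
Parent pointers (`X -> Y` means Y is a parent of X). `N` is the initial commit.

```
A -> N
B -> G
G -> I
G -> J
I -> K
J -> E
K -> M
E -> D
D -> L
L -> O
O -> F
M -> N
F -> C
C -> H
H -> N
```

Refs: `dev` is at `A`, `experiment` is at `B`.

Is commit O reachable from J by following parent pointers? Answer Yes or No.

Ancestors of J (commits reachable by following parents): {C, D, E, F, H, J, L, N, O}.
O is in that set, so it is an ancestor of J.

Yes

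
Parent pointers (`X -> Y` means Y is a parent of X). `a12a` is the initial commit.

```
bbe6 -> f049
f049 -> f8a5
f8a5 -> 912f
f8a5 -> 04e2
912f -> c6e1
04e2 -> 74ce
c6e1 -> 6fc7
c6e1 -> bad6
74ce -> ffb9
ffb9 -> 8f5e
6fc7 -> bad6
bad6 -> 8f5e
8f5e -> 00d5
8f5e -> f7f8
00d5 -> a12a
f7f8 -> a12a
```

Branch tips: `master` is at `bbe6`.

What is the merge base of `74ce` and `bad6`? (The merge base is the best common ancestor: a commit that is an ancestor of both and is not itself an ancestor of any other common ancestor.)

8f5e

Ancestors of 74ce: {00d5, 74ce, 8f5e, a12a, f7f8, ffb9}.
Ancestors of bad6: {00d5, 8f5e, a12a, bad6, f7f8}.
Common ancestors: {00d5, 8f5e, a12a, f7f8}.
Among these, 8f5e is not an ancestor of any other common ancestor — it is the merge base.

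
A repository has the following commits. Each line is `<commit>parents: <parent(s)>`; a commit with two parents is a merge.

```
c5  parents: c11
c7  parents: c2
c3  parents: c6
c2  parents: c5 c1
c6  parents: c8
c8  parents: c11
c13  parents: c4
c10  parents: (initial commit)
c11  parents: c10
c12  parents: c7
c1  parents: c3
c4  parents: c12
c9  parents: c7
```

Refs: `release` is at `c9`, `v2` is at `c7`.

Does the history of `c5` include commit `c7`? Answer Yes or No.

Ancestors of c5: {c10, c11, c5}.
c7 is not in that set, so it is not an ancestor of c5.

No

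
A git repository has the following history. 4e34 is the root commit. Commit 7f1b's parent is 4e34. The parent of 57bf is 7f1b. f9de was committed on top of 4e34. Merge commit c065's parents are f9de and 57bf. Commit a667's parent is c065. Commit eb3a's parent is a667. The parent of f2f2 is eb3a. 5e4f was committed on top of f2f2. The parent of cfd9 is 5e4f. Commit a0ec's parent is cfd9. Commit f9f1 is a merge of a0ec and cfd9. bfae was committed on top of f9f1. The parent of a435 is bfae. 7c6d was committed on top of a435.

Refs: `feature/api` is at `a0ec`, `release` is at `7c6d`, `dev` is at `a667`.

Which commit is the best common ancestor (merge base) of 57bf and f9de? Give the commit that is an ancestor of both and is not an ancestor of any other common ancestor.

Ancestors of 57bf: {4e34, 57bf, 7f1b}.
Ancestors of f9de: {4e34, f9de}.
Common ancestors: {4e34}.
The only common ancestor is 4e34, so it is the merge base.

4e34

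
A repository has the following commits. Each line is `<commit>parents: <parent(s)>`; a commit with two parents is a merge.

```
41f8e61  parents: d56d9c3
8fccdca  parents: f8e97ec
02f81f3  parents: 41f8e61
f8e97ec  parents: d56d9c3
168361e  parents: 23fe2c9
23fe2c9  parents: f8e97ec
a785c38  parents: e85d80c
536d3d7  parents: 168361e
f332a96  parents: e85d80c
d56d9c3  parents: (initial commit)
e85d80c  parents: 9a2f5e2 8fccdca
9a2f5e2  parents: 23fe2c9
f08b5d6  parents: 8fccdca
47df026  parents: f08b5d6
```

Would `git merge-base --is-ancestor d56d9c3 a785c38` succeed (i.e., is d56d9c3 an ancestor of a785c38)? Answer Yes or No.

Ancestors of a785c38 (commits reachable by following parents): {23fe2c9, 8fccdca, 9a2f5e2, a785c38, d56d9c3, e85d80c, f8e97ec}.
d56d9c3 is in that set, so it is an ancestor of a785c38.

Yes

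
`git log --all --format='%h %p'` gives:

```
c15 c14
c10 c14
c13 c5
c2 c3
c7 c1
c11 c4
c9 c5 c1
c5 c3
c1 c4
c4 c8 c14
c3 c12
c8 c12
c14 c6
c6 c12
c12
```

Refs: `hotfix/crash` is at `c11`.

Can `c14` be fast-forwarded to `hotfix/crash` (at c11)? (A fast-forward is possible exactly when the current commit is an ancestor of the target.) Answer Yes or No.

Yes

A fast-forward from c14 to c11 is possible iff c14 is an ancestor of c11.
Ancestors of c11: {c11, c12, c14, c4, c6, c8}.
c14 is among them, so fast-forward is possible.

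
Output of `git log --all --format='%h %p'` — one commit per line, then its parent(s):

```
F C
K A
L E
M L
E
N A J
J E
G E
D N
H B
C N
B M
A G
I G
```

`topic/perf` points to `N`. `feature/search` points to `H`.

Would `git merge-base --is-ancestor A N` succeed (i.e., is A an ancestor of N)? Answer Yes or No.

Yes

Ancestors of N (commits reachable by following parents): {A, E, G, J, N}.
A is in that set, so it is an ancestor of N.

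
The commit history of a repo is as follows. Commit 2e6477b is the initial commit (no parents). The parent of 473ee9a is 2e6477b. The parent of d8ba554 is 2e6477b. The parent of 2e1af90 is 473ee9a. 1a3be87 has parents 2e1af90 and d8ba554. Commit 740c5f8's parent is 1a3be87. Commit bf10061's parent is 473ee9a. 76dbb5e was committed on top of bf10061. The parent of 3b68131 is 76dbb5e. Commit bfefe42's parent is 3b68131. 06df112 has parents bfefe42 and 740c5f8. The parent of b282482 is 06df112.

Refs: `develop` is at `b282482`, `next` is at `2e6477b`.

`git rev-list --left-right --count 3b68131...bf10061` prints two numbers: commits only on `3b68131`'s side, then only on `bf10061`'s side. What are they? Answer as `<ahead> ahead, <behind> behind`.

Reachable from 3b68131: {2e6477b, 3b68131, 473ee9a, 76dbb5e, bf10061}.
Reachable from bf10061: {2e6477b, 473ee9a, bf10061}.
Only in 3b68131's history (ahead): {3b68131, 76dbb5e} — 2.
Only in bf10061's history (behind): {} — 0.

2 ahead, 0 behind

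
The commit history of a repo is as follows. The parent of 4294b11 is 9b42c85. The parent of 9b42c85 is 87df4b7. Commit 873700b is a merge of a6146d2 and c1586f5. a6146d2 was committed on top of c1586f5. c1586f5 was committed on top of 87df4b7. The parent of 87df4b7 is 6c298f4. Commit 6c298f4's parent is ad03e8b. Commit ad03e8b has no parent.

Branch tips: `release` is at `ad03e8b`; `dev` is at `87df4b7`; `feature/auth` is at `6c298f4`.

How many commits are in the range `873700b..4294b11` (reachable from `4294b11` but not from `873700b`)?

Reachable from 4294b11: {4294b11, 6c298f4, 87df4b7, 9b42c85, ad03e8b}.
Reachable from 873700b: {6c298f4, 873700b, 87df4b7, a6146d2, ad03e8b, c1586f5}.
In 4294b11's history but not 873700b's: {4294b11, 9b42c85} — 2 commits.

2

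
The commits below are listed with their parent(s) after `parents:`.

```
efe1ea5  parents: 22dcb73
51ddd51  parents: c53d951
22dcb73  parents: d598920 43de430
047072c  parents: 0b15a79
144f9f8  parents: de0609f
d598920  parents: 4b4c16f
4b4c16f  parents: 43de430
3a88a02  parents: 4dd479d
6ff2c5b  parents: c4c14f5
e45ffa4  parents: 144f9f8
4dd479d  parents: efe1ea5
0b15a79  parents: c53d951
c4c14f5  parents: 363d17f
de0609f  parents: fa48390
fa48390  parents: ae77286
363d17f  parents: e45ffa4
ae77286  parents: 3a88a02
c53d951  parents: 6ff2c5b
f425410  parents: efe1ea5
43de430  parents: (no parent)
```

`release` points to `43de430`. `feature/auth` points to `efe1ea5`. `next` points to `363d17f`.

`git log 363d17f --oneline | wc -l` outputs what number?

Walking parent pointers from 363d17f: reachable set = {144f9f8, 22dcb73, 363d17f, 3a88a02, 43de430, 4b4c16f, 4dd479d, ae77286, d598920, de0609f, e45ffa4, efe1ea5, fa48390}.
That is 13 commits.

13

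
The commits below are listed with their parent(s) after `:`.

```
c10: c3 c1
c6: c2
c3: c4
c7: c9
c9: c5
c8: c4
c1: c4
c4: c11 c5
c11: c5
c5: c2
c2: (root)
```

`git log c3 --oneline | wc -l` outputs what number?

Walking parent pointers from c3: reachable set = {c11, c2, c3, c4, c5}.
That is 5 commits.

5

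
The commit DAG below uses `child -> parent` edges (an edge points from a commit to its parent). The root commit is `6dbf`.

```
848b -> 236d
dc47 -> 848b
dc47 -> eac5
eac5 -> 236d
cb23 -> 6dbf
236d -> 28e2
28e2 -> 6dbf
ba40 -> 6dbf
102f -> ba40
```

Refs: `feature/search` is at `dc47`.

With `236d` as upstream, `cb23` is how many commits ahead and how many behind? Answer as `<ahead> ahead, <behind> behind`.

1 ahead, 2 behind

Reachable from cb23: {6dbf, cb23}.
Reachable from 236d: {236d, 28e2, 6dbf}.
Only in cb23's history (ahead): {cb23} — 1.
Only in 236d's history (behind): {236d, 28e2} — 2.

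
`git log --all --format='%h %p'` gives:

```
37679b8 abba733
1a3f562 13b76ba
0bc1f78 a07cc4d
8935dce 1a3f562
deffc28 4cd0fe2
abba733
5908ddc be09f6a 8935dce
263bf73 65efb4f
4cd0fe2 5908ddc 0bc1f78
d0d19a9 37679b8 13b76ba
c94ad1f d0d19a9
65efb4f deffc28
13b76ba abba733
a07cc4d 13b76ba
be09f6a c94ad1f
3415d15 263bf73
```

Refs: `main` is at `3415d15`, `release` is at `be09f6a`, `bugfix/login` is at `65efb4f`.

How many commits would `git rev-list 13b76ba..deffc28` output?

11

Reachable from deffc28: {0bc1f78, 13b76ba, 1a3f562, 37679b8, 4cd0fe2, 5908ddc, 8935dce, a07cc4d, abba733, be09f6a, c94ad1f, d0d19a9, deffc28}.
Reachable from 13b76ba: {13b76ba, abba733}.
In deffc28's history but not 13b76ba's: {0bc1f78, 1a3f562, 37679b8, 4cd0fe2, 5908ddc, 8935dce, a07cc4d, be09f6a, c94ad1f, d0d19a9, deffc28} — 11 commits.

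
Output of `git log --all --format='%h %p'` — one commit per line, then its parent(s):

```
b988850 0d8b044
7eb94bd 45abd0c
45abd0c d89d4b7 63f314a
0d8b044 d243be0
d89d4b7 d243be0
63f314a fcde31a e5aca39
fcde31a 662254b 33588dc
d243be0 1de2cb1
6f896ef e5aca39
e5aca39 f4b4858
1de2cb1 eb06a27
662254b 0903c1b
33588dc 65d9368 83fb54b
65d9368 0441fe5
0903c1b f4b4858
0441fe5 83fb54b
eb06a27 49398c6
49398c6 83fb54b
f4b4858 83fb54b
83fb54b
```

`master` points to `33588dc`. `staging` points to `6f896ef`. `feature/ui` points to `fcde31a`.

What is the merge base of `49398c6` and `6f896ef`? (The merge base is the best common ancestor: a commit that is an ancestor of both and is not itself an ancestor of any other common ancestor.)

Ancestors of 49398c6: {49398c6, 83fb54b}.
Ancestors of 6f896ef: {6f896ef, 83fb54b, e5aca39, f4b4858}.
Common ancestors: {83fb54b}.
The only common ancestor is 83fb54b, so it is the merge base.

83fb54b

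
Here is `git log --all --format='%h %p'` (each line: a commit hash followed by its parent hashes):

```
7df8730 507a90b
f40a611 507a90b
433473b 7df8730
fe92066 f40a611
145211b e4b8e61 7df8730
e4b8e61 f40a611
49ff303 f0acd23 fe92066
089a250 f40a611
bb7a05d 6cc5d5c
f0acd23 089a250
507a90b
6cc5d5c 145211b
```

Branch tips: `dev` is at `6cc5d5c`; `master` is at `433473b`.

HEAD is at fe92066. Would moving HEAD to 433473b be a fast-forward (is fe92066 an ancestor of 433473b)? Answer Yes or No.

No

A fast-forward from fe92066 to 433473b is possible iff fe92066 is an ancestor of 433473b.
Ancestors of 433473b: {433473b, 507a90b, 7df8730}.
fe92066 is not among them, so fast-forward is not possible.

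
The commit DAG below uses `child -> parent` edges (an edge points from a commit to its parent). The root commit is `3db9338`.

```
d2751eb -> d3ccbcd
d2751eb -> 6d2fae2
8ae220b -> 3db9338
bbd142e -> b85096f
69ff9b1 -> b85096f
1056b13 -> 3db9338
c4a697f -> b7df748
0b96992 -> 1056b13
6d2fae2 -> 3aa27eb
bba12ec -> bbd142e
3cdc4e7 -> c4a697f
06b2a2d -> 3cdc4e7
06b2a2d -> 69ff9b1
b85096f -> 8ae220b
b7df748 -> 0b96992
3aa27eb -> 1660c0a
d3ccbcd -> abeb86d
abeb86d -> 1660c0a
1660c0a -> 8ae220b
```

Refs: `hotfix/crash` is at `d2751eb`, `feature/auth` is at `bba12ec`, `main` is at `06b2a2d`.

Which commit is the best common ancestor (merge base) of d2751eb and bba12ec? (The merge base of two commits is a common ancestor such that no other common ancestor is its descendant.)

8ae220b

Ancestors of d2751eb: {1660c0a, 3aa27eb, 3db9338, 6d2fae2, 8ae220b, abeb86d, d2751eb, d3ccbcd}.
Ancestors of bba12ec: {3db9338, 8ae220b, b85096f, bba12ec, bbd142e}.
Common ancestors: {3db9338, 8ae220b}.
Among these, 8ae220b is not an ancestor of any other common ancestor — it is the merge base.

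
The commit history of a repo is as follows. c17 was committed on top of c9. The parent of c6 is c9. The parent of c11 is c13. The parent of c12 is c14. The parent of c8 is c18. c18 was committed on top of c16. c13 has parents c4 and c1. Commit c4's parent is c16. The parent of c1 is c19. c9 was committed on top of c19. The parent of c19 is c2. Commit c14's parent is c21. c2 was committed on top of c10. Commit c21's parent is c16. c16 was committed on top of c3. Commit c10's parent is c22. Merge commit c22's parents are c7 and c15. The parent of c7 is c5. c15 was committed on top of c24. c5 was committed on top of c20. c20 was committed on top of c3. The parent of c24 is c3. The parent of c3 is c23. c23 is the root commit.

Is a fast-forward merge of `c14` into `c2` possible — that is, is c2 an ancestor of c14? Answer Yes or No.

No

A fast-forward from c2 to c14 is possible iff c2 is an ancestor of c14.
Ancestors of c14: {c14, c16, c21, c23, c3}.
c2 is not among them, so fast-forward is not possible.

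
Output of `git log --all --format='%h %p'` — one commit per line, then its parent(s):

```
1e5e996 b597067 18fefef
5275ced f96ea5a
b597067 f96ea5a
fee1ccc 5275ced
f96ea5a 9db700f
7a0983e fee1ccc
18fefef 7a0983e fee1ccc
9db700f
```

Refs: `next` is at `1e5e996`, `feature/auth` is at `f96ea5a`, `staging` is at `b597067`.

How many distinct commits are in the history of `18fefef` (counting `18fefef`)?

6

Walking parent pointers from 18fefef: reachable set = {18fefef, 5275ced, 7a0983e, 9db700f, f96ea5a, fee1ccc}.
That is 6 commits.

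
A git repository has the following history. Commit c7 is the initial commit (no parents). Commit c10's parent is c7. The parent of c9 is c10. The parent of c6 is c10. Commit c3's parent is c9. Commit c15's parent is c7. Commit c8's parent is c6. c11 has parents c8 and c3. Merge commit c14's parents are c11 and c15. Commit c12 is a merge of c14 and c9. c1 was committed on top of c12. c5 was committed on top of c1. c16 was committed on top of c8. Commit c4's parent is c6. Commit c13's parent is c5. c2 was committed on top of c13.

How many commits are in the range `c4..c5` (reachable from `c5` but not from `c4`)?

9

Reachable from c5: {c1, c10, c11, c12, c14, c15, c3, c5, c6, c7, c8, c9}.
Reachable from c4: {c10, c4, c6, c7}.
In c5's history but not c4's: {c1, c11, c12, c14, c15, c3, c5, c8, c9} — 9 commits.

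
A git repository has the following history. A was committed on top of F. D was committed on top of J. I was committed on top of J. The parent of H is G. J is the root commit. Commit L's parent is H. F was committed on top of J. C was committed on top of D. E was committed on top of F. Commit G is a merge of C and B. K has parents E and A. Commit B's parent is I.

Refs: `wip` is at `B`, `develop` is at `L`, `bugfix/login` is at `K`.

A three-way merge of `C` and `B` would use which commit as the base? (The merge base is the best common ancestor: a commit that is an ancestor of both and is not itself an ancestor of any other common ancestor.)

Ancestors of C: {C, D, J}.
Ancestors of B: {B, I, J}.
Common ancestors: {J}.
The only common ancestor is J, so it is the merge base.

J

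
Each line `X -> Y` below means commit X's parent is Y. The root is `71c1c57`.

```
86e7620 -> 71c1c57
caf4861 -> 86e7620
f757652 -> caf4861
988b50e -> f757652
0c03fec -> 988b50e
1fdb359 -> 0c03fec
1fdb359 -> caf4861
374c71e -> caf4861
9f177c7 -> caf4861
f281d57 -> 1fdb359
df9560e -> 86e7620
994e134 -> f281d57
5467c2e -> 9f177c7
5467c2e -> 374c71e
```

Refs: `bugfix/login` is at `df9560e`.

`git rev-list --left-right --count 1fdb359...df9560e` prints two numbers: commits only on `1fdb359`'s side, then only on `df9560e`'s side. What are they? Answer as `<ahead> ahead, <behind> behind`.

5 ahead, 1 behind

Reachable from 1fdb359: {0c03fec, 1fdb359, 71c1c57, 86e7620, 988b50e, caf4861, f757652}.
Reachable from df9560e: {71c1c57, 86e7620, df9560e}.
Only in 1fdb359's history (ahead): {0c03fec, 1fdb359, 988b50e, caf4861, f757652} — 5.
Only in df9560e's history (behind): {df9560e} — 1.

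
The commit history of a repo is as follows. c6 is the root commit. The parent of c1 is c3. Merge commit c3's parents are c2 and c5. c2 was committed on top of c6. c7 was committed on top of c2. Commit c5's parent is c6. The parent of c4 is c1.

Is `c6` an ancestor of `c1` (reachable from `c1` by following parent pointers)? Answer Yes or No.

Ancestors of c1 (commits reachable by following parents): {c1, c2, c3, c5, c6}.
c6 is in that set, so it is an ancestor of c1.

Yes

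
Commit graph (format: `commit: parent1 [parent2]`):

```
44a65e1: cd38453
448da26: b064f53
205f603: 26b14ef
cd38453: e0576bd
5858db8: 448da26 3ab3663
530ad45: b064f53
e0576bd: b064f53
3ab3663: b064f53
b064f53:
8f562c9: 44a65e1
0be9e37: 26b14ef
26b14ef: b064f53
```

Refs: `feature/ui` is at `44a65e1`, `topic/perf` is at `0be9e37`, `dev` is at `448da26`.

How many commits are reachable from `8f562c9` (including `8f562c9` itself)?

5

Walking parent pointers from 8f562c9: reachable set = {44a65e1, 8f562c9, b064f53, cd38453, e0576bd}.
That is 5 commits.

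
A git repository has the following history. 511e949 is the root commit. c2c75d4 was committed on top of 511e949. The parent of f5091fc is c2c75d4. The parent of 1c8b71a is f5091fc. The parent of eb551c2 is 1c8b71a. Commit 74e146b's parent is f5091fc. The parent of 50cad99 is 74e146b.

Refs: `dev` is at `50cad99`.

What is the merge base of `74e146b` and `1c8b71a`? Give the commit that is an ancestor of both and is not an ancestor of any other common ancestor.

Ancestors of 74e146b: {511e949, 74e146b, c2c75d4, f5091fc}.
Ancestors of 1c8b71a: {1c8b71a, 511e949, c2c75d4, f5091fc}.
Common ancestors: {511e949, c2c75d4, f5091fc}.
Among these, f5091fc is not an ancestor of any other common ancestor — it is the merge base.

f5091fc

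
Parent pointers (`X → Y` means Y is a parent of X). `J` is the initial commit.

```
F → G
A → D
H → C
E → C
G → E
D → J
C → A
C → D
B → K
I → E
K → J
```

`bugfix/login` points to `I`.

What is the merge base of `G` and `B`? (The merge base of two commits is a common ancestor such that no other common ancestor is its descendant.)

J

Ancestors of G: {A, C, D, E, G, J}.
Ancestors of B: {B, J, K}.
Common ancestors: {J}.
The only common ancestor is J, so it is the merge base.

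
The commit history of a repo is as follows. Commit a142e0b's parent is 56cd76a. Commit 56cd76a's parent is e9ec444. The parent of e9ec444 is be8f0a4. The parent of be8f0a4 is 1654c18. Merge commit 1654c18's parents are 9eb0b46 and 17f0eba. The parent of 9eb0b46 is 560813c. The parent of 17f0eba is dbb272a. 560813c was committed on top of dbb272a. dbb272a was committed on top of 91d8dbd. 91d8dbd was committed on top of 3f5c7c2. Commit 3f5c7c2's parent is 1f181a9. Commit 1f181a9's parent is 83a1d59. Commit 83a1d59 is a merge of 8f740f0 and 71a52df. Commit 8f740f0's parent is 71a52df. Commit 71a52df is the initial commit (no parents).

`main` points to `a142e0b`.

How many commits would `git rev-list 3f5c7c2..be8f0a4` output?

7

Reachable from be8f0a4: {1654c18, 17f0eba, 1f181a9, 3f5c7c2, 560813c, 71a52df, 83a1d59, 8f740f0, 91d8dbd, 9eb0b46, be8f0a4, dbb272a}.
Reachable from 3f5c7c2: {1f181a9, 3f5c7c2, 71a52df, 83a1d59, 8f740f0}.
In be8f0a4's history but not 3f5c7c2's: {1654c18, 17f0eba, 560813c, 91d8dbd, 9eb0b46, be8f0a4, dbb272a} — 7 commits.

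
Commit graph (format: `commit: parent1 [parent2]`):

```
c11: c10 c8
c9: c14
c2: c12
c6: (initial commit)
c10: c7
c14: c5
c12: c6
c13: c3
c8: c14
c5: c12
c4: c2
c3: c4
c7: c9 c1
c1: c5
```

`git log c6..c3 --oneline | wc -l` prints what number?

4

Reachable from c3: {c12, c2, c3, c4, c6}.
Reachable from c6: {c6}.
In c3's history but not c6's: {c12, c2, c3, c4} — 4 commits.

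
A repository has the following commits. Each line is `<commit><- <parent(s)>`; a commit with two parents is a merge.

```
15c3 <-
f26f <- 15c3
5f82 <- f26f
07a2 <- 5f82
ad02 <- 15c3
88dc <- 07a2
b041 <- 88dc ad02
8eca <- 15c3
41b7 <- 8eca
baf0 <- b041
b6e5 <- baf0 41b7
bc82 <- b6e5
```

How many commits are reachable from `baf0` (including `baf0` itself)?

8

Walking parent pointers from baf0: reachable set = {07a2, 15c3, 5f82, 88dc, ad02, b041, baf0, f26f}.
That is 8 commits.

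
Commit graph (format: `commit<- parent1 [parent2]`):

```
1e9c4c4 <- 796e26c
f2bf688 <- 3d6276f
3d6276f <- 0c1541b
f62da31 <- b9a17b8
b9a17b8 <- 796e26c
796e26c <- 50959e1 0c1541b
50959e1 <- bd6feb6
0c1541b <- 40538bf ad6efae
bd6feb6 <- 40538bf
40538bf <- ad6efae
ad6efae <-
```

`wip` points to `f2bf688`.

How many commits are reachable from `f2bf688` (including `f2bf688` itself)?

Walking parent pointers from f2bf688: reachable set = {0c1541b, 3d6276f, 40538bf, ad6efae, f2bf688}.
That is 5 commits.

5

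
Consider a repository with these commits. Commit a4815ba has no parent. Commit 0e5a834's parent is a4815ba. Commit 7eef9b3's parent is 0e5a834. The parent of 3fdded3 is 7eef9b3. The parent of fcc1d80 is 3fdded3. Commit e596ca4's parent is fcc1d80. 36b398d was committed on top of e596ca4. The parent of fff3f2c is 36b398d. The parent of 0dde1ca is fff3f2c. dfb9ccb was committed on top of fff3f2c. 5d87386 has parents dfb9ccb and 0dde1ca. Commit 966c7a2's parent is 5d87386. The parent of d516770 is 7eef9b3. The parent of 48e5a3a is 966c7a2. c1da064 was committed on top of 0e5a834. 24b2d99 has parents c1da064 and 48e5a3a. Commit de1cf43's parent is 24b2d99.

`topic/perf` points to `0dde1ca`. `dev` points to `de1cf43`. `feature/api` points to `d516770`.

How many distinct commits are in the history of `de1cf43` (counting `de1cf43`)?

Walking parent pointers from de1cf43: reachable set = {0dde1ca, 0e5a834, 24b2d99, 36b398d, 3fdded3, 48e5a3a, 5d87386, 7eef9b3, 966c7a2, a4815ba, c1da064, de1cf43, dfb9ccb, e596ca4, fcc1d80, fff3f2c}.
That is 16 commits.

16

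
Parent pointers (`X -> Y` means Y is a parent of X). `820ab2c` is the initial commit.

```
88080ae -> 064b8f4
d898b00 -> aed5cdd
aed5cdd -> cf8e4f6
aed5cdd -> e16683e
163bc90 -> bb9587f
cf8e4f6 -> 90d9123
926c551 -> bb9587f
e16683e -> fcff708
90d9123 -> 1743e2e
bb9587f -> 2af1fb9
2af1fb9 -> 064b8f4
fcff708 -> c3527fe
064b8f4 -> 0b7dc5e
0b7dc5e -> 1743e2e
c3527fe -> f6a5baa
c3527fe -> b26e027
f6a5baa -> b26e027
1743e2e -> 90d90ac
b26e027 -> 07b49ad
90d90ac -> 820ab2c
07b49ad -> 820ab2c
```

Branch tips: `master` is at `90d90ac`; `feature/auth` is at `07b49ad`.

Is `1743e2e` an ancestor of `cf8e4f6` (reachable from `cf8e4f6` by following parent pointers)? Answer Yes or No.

Ancestors of cf8e4f6 (commits reachable by following parents): {1743e2e, 820ab2c, 90d90ac, 90d9123, cf8e4f6}.
1743e2e is in that set, so it is an ancestor of cf8e4f6.

Yes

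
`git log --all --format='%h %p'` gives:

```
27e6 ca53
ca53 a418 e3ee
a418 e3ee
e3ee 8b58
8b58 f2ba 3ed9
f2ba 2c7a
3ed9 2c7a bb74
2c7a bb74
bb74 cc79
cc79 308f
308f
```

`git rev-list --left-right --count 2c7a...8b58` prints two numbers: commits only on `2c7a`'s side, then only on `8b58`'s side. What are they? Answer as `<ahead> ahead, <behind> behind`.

0 ahead, 3 behind

Reachable from 2c7a: {2c7a, 308f, bb74, cc79}.
Reachable from 8b58: {2c7a, 308f, 3ed9, 8b58, bb74, cc79, f2ba}.
Only in 2c7a's history (ahead): {} — 0.
Only in 8b58's history (behind): {3ed9, 8b58, f2ba} — 3.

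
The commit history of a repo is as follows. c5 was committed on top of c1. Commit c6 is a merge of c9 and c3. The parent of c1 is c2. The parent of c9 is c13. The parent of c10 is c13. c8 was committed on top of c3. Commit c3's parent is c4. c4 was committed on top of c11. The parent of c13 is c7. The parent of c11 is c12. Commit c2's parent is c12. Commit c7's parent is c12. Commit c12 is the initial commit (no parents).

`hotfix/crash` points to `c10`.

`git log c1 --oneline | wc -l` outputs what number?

3

Walking parent pointers from c1: reachable set = {c1, c12, c2}.
That is 3 commits.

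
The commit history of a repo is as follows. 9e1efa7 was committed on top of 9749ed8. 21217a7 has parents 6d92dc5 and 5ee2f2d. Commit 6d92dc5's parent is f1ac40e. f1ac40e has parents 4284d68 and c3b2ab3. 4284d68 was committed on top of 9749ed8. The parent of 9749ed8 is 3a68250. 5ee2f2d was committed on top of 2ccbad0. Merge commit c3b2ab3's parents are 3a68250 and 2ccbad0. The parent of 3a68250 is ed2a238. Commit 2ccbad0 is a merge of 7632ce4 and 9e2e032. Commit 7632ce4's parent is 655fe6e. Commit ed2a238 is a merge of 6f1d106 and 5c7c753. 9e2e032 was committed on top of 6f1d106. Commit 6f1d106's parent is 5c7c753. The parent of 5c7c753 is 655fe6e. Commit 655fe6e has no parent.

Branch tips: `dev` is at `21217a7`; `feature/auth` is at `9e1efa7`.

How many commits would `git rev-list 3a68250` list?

5

Walking parent pointers from 3a68250: reachable set = {3a68250, 5c7c753, 655fe6e, 6f1d106, ed2a238}.
That is 5 commits.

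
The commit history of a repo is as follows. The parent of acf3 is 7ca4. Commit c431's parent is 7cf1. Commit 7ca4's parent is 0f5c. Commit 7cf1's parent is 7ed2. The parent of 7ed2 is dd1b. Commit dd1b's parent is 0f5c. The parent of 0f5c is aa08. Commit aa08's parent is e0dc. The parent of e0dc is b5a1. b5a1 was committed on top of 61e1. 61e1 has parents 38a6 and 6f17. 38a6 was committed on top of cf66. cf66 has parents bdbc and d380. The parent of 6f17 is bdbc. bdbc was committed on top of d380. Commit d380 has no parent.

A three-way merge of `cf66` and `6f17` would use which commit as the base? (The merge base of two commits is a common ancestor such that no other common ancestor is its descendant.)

bdbc

Ancestors of cf66: {bdbc, cf66, d380}.
Ancestors of 6f17: {6f17, bdbc, d380}.
Common ancestors: {bdbc, d380}.
Among these, bdbc is not an ancestor of any other common ancestor — it is the merge base.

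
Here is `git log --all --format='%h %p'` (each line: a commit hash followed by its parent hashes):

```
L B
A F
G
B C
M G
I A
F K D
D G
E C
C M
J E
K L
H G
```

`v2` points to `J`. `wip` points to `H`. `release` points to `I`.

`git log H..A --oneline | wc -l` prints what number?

8

Reachable from A: {A, B, C, D, F, G, K, L, M}.
Reachable from H: {G, H}.
In A's history but not H's: {A, B, C, D, F, K, L, M} — 8 commits.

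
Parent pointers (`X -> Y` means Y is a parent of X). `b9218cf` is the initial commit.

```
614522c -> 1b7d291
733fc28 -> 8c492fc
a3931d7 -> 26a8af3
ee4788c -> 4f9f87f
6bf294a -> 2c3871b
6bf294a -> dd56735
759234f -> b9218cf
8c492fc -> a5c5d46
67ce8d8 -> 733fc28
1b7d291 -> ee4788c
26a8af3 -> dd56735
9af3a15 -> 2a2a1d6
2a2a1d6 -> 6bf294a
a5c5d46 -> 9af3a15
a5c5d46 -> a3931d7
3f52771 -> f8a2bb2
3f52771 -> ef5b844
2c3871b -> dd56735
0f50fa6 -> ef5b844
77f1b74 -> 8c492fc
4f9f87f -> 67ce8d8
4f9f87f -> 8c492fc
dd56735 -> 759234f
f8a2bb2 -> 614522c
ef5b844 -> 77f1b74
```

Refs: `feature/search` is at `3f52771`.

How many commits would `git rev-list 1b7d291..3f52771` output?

Reachable from 3f52771: {1b7d291, 26a8af3, 2a2a1d6, 2c3871b, 3f52771, 4f9f87f, 614522c, 67ce8d8, 6bf294a, 733fc28, 759234f, 77f1b74, 8c492fc, 9af3a15, a3931d7, a5c5d46, b9218cf, dd56735, ee4788c, ef5b844, f8a2bb2}.
Reachable from 1b7d291: {1b7d291, 26a8af3, 2a2a1d6, 2c3871b, 4f9f87f, 67ce8d8, 6bf294a, 733fc28, 759234f, 8c492fc, 9af3a15, a3931d7, a5c5d46, b9218cf, dd56735, ee4788c}.
In 3f52771's history but not 1b7d291's: {3f52771, 614522c, 77f1b74, ef5b844, f8a2bb2} — 5 commits.

5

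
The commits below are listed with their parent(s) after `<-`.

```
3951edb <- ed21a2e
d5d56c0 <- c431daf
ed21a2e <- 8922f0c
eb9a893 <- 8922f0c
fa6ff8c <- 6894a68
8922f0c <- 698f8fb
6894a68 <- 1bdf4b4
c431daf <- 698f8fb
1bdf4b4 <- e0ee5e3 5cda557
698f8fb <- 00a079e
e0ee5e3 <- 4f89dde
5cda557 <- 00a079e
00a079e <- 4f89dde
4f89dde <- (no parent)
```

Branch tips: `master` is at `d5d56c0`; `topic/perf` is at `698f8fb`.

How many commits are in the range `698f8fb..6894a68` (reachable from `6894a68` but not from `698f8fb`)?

Reachable from 6894a68: {00a079e, 1bdf4b4, 4f89dde, 5cda557, 6894a68, e0ee5e3}.
Reachable from 698f8fb: {00a079e, 4f89dde, 698f8fb}.
In 6894a68's history but not 698f8fb's: {1bdf4b4, 5cda557, 6894a68, e0ee5e3} — 4 commits.

4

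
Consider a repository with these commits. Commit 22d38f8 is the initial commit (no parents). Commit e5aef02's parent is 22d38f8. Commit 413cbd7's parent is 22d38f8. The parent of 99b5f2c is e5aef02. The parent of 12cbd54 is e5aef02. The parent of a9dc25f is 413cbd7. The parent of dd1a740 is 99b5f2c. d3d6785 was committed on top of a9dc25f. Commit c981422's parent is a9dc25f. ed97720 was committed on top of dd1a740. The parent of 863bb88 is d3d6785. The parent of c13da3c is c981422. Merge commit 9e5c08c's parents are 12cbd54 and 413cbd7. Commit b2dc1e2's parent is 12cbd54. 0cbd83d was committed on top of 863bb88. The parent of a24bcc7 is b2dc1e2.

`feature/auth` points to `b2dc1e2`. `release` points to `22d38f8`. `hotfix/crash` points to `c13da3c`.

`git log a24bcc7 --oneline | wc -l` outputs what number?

5

Walking parent pointers from a24bcc7: reachable set = {12cbd54, 22d38f8, a24bcc7, b2dc1e2, e5aef02}.
That is 5 commits.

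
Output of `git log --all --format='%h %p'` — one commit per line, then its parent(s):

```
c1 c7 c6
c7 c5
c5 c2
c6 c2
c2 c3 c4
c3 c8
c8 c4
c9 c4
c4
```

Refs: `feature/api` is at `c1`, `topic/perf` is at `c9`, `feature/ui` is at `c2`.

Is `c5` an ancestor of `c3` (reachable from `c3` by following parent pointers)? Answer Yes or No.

No

Ancestors of c3: {c3, c4, c8}.
c5 is not in that set, so it is not an ancestor of c3.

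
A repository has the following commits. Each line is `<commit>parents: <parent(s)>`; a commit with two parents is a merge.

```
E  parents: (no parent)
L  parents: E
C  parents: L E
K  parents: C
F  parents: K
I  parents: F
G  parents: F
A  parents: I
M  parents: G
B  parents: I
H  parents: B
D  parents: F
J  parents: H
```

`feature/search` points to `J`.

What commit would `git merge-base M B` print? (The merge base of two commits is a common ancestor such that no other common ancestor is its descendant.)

Ancestors of M: {C, E, F, G, K, L, M}.
Ancestors of B: {B, C, E, F, I, K, L}.
Common ancestors: {C, E, F, K, L}.
Among these, F is not an ancestor of any other common ancestor — it is the merge base.

F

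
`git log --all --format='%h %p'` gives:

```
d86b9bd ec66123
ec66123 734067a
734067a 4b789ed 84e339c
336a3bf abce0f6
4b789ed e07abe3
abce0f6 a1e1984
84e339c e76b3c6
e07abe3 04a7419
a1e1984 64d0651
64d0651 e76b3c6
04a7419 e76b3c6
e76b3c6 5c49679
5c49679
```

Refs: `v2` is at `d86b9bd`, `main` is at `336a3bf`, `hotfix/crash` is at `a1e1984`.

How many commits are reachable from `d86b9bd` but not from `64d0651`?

Reachable from d86b9bd: {04a7419, 4b789ed, 5c49679, 734067a, 84e339c, d86b9bd, e07abe3, e76b3c6, ec66123}.
Reachable from 64d0651: {5c49679, 64d0651, e76b3c6}.
In d86b9bd's history but not 64d0651's: {04a7419, 4b789ed, 734067a, 84e339c, d86b9bd, e07abe3, ec66123} — 7 commits.

7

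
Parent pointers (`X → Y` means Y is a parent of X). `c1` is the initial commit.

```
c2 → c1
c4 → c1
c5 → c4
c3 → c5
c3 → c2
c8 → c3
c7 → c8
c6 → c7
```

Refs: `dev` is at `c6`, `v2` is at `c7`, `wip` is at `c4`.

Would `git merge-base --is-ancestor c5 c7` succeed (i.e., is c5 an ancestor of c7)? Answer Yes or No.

Ancestors of c7 (commits reachable by following parents): {c1, c2, c3, c4, c5, c7, c8}.
c5 is in that set, so it is an ancestor of c7.

Yes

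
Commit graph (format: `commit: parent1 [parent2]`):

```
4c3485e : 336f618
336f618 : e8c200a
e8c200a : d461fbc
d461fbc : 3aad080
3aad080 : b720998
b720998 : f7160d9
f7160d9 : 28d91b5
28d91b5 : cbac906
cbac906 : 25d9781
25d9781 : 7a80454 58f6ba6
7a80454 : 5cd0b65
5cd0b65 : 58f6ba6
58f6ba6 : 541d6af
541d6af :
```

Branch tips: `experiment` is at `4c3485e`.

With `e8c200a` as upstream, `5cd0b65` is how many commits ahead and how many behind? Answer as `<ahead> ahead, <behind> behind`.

Reachable from 5cd0b65: {541d6af, 58f6ba6, 5cd0b65}.
Reachable from e8c200a: {25d9781, 28d91b5, 3aad080, 541d6af, 58f6ba6, 5cd0b65, 7a80454, b720998, cbac906, d461fbc, e8c200a, f7160d9}.
Only in 5cd0b65's history (ahead): {} — 0.
Only in e8c200a's history (behind): {25d9781, 28d91b5, 3aad080, 7a80454, b720998, cbac906, d461fbc, e8c200a, f7160d9} — 9.

0 ahead, 9 behind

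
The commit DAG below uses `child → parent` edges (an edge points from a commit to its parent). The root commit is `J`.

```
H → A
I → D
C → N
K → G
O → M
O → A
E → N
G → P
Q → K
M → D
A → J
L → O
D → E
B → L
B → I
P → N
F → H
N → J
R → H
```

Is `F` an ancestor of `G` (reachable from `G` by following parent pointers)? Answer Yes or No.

No

Ancestors of G: {G, J, N, P}.
F is not in that set, so it is not an ancestor of G.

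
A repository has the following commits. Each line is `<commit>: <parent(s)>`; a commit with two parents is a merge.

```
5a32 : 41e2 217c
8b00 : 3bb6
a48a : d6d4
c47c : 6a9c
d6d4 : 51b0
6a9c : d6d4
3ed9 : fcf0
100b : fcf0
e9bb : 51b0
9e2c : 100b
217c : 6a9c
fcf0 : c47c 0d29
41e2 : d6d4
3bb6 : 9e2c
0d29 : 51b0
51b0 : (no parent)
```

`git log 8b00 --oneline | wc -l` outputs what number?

10

Walking parent pointers from 8b00: reachable set = {0d29, 100b, 3bb6, 51b0, 6a9c, 8b00, 9e2c, c47c, d6d4, fcf0}.
That is 10 commits.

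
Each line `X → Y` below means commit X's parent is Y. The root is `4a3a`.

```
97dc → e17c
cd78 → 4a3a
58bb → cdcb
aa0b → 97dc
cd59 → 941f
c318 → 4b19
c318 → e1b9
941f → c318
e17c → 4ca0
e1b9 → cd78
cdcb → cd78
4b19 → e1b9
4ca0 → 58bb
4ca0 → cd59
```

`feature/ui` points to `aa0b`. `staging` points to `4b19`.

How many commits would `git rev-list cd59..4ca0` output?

Reachable from 4ca0: {4a3a, 4b19, 4ca0, 58bb, 941f, c318, cd59, cd78, cdcb, e1b9}.
Reachable from cd59: {4a3a, 4b19, 941f, c318, cd59, cd78, e1b9}.
In 4ca0's history but not cd59's: {4ca0, 58bb, cdcb} — 3 commits.

3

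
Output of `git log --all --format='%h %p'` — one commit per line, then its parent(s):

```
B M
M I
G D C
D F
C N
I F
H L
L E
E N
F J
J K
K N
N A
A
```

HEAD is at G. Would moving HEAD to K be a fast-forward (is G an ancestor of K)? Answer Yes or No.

No

A fast-forward from G to K is possible iff G is an ancestor of K.
Ancestors of K: {A, K, N}.
G is not among them, so fast-forward is not possible.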